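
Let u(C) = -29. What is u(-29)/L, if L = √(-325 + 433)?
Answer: -29*√3/18 ≈ -2.7905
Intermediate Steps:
L = 6*√3 (L = √108 = 6*√3 ≈ 10.392)
u(-29)/L = -29*√3/18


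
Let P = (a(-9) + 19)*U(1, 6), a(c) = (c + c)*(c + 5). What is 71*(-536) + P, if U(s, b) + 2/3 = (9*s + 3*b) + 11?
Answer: -103976/3 ≈ -34659.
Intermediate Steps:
U(s, b) = 31/3 + 3*b + 9*s (U(s, b) = -2/3 + ((9*s + 3*b) + 11) = -2/3 + ((3*b + 9*s) + 11) = -2/3 + (11 + 3*b + 9*s) = 31/3 + 3*b + 9*s)
a(c) = 2*c*(5 + c) (a(c) = (2*c)*(5 + c) = 2*c*(5 + c))
P = 10192/3 (P = (2*(-9)*(5 - 9) + 19)*(31/3 + 3*6 + 9*1) = (2*(-9)*(-4) + 19)*(31/3 + 18 + 9) = (72 + 19)*(112/3) = 91*(112/3) = 10192/3 ≈ 3397.3)
71*(-536) + P = 71*(-536) + 10192/3 = -38056 + 10192/3 = -103976/3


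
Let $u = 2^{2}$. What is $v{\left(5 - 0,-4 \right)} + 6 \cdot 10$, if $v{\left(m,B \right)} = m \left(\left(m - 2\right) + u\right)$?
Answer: $95$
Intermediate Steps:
$u = 4$
$v{\left(m,B \right)} = m \left(2 + m\right)$ ($v{\left(m,B \right)} = m \left(\left(m - 2\right) + 4\right) = m \left(\left(-2 + m\right) + 4\right) = m \left(2 + m\right)$)
$v{\left(5 - 0,-4 \right)} + 6 \cdot 10 = \left(5 - 0\right) \left(2 + \left(5 - 0\right)\right) + 6 \cdot 10 = \left(5 + 0\right) \left(2 + \left(5 + 0\right)\right) + 60 = 5 \left(2 + 5\right) + 60 = 5 \cdot 7 + 60 = 35 + 60 = 95$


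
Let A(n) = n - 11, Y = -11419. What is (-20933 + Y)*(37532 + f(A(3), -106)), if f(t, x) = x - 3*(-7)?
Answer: -1211485344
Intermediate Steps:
A(n) = -11 + n
f(t, x) = 21 + x (f(t, x) = x + 21 = 21 + x)
(-20933 + Y)*(37532 + f(A(3), -106)) = (-20933 - 11419)*(37532 + (21 - 106)) = -32352*(37532 - 85) = -32352*37447 = -1211485344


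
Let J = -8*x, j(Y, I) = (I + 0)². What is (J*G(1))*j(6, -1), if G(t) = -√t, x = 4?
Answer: 32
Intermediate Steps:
j(Y, I) = I²
J = -32 (J = -8*4 = -32)
(J*G(1))*j(6, -1) = -(-32)*√1*(-1)² = -(-32)*1 = -32*(-1)*1 = 32*1 = 32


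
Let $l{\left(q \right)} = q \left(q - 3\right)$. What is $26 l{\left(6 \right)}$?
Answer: $468$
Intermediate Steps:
$l{\left(q \right)} = q \left(-3 + q\right)$
$26 l{\left(6 \right)} = 26 \cdot 6 \left(-3 + 6\right) = 26 \cdot 6 \cdot 3 = 26 \cdot 18 = 468$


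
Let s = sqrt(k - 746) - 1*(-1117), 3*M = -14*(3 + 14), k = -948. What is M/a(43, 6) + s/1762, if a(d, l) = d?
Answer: -275263/227298 + 11*I*sqrt(14)/1762 ≈ -1.211 + 0.023359*I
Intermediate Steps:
M = -238/3 (M = (-14*(3 + 14))/3 = (-14*17)/3 = (1/3)*(-238) = -238/3 ≈ -79.333)
s = 1117 + 11*I*sqrt(14) (s = sqrt(-948 - 746) - 1*(-1117) = sqrt(-1694) + 1117 = 11*I*sqrt(14) + 1117 = 1117 + 11*I*sqrt(14) ≈ 1117.0 + 41.158*I)
M/a(43, 6) + s/1762 = -238/3/43 + (1117 + 11*I*sqrt(14))/1762 = -238/3*1/43 + (1117 + 11*I*sqrt(14))*(1/1762) = -238/129 + (1117/1762 + 11*I*sqrt(14)/1762) = -275263/227298 + 11*I*sqrt(14)/1762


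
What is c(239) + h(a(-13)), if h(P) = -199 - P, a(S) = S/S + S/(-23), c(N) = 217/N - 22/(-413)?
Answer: -453153174/2270261 ≈ -199.60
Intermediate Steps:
c(N) = 22/413 + 217/N (c(N) = 217/N - 22*(-1/413) = 217/N + 22/413 = 22/413 + 217/N)
a(S) = 1 - S/23 (a(S) = 1 + S*(-1/23) = 1 - S/23)
c(239) + h(a(-13)) = (22/413 + 217/239) + (-199 - (1 - 1/23*(-13))) = (22/413 + 217*(1/239)) + (-199 - (1 + 13/23)) = (22/413 + 217/239) + (-199 - 1*36/23) = 94879/98707 + (-199 - 36/23) = 94879/98707 - 4613/23 = -453153174/2270261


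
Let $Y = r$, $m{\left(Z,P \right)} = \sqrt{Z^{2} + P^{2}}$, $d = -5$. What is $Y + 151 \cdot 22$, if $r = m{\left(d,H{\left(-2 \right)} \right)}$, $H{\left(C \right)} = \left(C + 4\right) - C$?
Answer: $3322 + \sqrt{41} \approx 3328.4$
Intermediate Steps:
$H{\left(C \right)} = 4$ ($H{\left(C \right)} = \left(4 + C\right) - C = 4$)
$m{\left(Z,P \right)} = \sqrt{P^{2} + Z^{2}}$
$r = \sqrt{41}$ ($r = \sqrt{4^{2} + \left(-5\right)^{2}} = \sqrt{16 + 25} = \sqrt{41} \approx 6.4031$)
$Y = \sqrt{41} \approx 6.4031$
$Y + 151 \cdot 22 = \sqrt{41} + 151 \cdot 22 = \sqrt{41} + 3322 = 3322 + \sqrt{41}$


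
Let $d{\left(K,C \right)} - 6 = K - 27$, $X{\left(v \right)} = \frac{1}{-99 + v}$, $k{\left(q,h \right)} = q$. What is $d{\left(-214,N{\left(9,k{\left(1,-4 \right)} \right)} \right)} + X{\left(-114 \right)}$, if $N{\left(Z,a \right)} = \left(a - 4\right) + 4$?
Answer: $- \frac{50056}{213} \approx -235.0$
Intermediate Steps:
$N{\left(Z,a \right)} = a$ ($N{\left(Z,a \right)} = \left(-4 + a\right) + 4 = a$)
$d{\left(K,C \right)} = -21 + K$ ($d{\left(K,C \right)} = 6 + \left(K - 27\right) = 6 + \left(-27 + K\right) = -21 + K$)
$d{\left(-214,N{\left(9,k{\left(1,-4 \right)} \right)} \right)} + X{\left(-114 \right)} = \left(-21 - 214\right) + \frac{1}{-99 - 114} = -235 + \frac{1}{-213} = -235 - \frac{1}{213} = - \frac{50056}{213}$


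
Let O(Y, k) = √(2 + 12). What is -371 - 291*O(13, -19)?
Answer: -371 - 291*√14 ≈ -1459.8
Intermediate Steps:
O(Y, k) = √14
-371 - 291*O(13, -19) = -371 - 291*√14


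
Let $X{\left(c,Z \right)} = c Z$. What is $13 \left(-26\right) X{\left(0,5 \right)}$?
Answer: $0$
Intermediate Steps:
$X{\left(c,Z \right)} = Z c$
$13 \left(-26\right) X{\left(0,5 \right)} = 13 \left(-26\right) 5 \cdot 0 = \left(-338\right) 0 = 0$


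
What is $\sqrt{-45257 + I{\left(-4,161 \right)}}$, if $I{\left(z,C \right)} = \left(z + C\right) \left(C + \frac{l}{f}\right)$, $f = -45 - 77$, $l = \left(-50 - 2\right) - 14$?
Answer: $\frac{i \sqrt{74029539}}{61} \approx 141.05 i$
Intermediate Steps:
$l = -66$ ($l = -52 - 14 = -66$)
$f = -122$ ($f = -45 - 77 = -122$)
$I{\left(z,C \right)} = \left(\frac{33}{61} + C\right) \left(C + z\right)$ ($I{\left(z,C \right)} = \left(z + C\right) \left(C - \frac{66}{-122}\right) = \left(C + z\right) \left(C - - \frac{33}{61}\right) = \left(C + z\right) \left(C + \frac{33}{61}\right) = \left(C + z\right) \left(\frac{33}{61} + C\right) = \left(\frac{33}{61} + C\right) \left(C + z\right)$)
$\sqrt{-45257 + I{\left(-4,161 \right)}} = \sqrt{-45257 + \left(\frac{33}{61} \cdot 161 + \frac{33}{61} \left(-4\right) + 161 \left(161 - 4\right)\right)} = \sqrt{-45257 + \left(\frac{5313}{61} - \frac{132}{61} + 161 \cdot 157\right)} = \sqrt{-45257 + \left(\frac{5313}{61} - \frac{132}{61} + 25277\right)} = \sqrt{-45257 + \frac{1547078}{61}} = \sqrt{- \frac{1213599}{61}} = \frac{i \sqrt{74029539}}{61}$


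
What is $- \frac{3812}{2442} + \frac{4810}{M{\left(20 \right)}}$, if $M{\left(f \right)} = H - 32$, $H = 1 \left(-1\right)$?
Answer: $- \frac{179876}{1221} \approx -147.32$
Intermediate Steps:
$H = -1$
$M{\left(f \right)} = -33$ ($M{\left(f \right)} = -1 - 32 = -33$)
$- \frac{3812}{2442} + \frac{4810}{M{\left(20 \right)}} = - \frac{3812}{2442} + \frac{4810}{-33} = \left(-3812\right) \frac{1}{2442} + 4810 \left(- \frac{1}{33}\right) = - \frac{1906}{1221} - \frac{4810}{33} = - \frac{179876}{1221}$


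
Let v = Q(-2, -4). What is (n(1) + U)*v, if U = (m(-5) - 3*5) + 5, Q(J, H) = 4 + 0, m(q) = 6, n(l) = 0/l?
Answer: -16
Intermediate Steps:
n(l) = 0
Q(J, H) = 4
v = 4
U = -4 (U = (6 - 3*5) + 5 = (6 - 15) + 5 = -9 + 5 = -4)
(n(1) + U)*v = (0 - 4)*4 = -4*4 = -16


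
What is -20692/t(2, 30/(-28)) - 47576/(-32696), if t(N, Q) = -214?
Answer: 42920431/437309 ≈ 98.147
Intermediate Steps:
-20692/t(2, 30/(-28)) - 47576/(-32696) = -20692/(-214) - 47576/(-32696) = -20692*(-1/214) - 47576*(-1/32696) = 10346/107 + 5947/4087 = 42920431/437309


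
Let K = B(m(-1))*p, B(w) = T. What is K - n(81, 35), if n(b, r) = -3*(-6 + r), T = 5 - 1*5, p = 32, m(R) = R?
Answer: 87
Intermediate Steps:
T = 0 (T = 5 - 5 = 0)
B(w) = 0
n(b, r) = 18 - 3*r
K = 0 (K = 0*32 = 0)
K - n(81, 35) = 0 - (18 - 3*35) = 0 - (18 - 105) = 0 - 1*(-87) = 0 + 87 = 87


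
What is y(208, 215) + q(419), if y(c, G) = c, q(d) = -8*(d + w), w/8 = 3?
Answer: -3336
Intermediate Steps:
w = 24 (w = 8*3 = 24)
q(d) = -192 - 8*d (q(d) = -8*(d + 24) = -8*(24 + d) = -192 - 8*d)
y(208, 215) + q(419) = 208 + (-192 - 8*419) = 208 + (-192 - 3352) = 208 - 3544 = -3336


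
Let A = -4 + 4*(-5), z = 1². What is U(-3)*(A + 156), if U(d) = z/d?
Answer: -44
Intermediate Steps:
z = 1
U(d) = 1/d
A = -24 (A = -4 - 20 = -24)
U(-3)*(A + 156) = (-24 + 156)/(-3) = -⅓*132 = -44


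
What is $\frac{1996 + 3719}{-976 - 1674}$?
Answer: $- \frac{1143}{530} \approx -2.1566$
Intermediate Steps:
$\frac{1996 + 3719}{-976 - 1674} = \frac{5715}{-2650} = 5715 \left(- \frac{1}{2650}\right) = - \frac{1143}{530}$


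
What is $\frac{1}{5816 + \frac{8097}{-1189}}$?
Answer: $\frac{1189}{6907127} \approx 0.00017214$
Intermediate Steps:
$\frac{1}{5816 + \frac{8097}{-1189}} = \frac{1}{5816 + 8097 \left(- \frac{1}{1189}\right)} = \frac{1}{5816 - \frac{8097}{1189}} = \frac{1}{\frac{6907127}{1189}} = \frac{1189}{6907127}$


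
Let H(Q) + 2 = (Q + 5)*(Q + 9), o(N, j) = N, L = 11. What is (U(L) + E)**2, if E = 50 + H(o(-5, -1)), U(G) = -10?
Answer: 1444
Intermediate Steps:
H(Q) = -2 + (5 + Q)*(9 + Q) (H(Q) = -2 + (Q + 5)*(Q + 9) = -2 + (5 + Q)*(9 + Q))
E = 48 (E = 50 + (43 + (-5)**2 + 14*(-5)) = 50 + (43 + 25 - 70) = 50 - 2 = 48)
(U(L) + E)**2 = (-10 + 48)**2 = 38**2 = 1444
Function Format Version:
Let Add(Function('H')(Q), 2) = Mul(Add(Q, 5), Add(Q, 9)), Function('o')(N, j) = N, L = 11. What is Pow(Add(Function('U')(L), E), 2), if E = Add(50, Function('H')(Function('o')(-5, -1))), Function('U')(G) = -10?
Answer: 1444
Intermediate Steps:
Function('H')(Q) = Add(-2, Mul(Add(5, Q), Add(9, Q))) (Function('H')(Q) = Add(-2, Mul(Add(Q, 5), Add(Q, 9))) = Add(-2, Mul(Add(5, Q), Add(9, Q))))
E = 48 (E = Add(50, Add(43, Pow(-5, 2), Mul(14, -5))) = Add(50, Add(43, 25, -70)) = Add(50, -2) = 48)
Pow(Add(Function('U')(L), E), 2) = Pow(Add(-10, 48), 2) = Pow(38, 2) = 1444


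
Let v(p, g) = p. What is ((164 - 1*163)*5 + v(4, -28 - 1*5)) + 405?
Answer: 414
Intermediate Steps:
((164 - 1*163)*5 + v(4, -28 - 1*5)) + 405 = ((164 - 1*163)*5 + 4) + 405 = ((164 - 163)*5 + 4) + 405 = (1*5 + 4) + 405 = (5 + 4) + 405 = 9 + 405 = 414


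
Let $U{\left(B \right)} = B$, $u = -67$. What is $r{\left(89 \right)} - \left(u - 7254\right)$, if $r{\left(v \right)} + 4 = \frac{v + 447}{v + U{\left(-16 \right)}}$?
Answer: $\frac{534677}{73} \approx 7324.3$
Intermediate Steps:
$r{\left(v \right)} = -4 + \frac{447 + v}{-16 + v}$ ($r{\left(v \right)} = -4 + \frac{v + 447}{v - 16} = -4 + \frac{447 + v}{-16 + v}$)
$r{\left(89 \right)} - \left(u - 7254\right) = \frac{511 - 267}{-16 + 89} - \left(-67 - 7254\right) = \frac{511 - 267}{73} - \left(-67 - 7254\right) = \frac{1}{73} \cdot 244 - -7321 = \frac{244}{73} + 7321 = \frac{534677}{73}$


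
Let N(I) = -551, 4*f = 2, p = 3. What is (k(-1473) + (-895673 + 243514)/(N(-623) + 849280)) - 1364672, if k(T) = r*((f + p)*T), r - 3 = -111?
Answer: -685670139221/848729 ≈ -8.0788e+5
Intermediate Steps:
r = -108 (r = 3 - 111 = -108)
f = ½ (f = (¼)*2 = ½ ≈ 0.50000)
k(T) = -378*T (k(T) = -108*(½ + 3)*T = -378*T)
(k(-1473) + (-895673 + 243514)/(N(-623) + 849280)) - 1364672 = (-378*(-1473) + (-895673 + 243514)/(-551 + 849280)) - 1364672 = (556794 - 652159/848729) - 1364672 = 472566562667/848729 - 1364672 = -685670139221/848729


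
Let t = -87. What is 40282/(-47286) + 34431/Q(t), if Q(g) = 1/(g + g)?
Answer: -141645091283/23643 ≈ -5.9910e+6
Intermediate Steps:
Q(g) = 1/(2*g)
40282/(-47286) + 34431/Q(t) = 40282/(-47286) + 34431/(((1/2)/(-87))) = 40282*(-1/47286) + 34431/(((1/2)*(-1/87))) = -20141/23643 + 34431/(-1/174) = -20141/23643 + 34431*(-174) = -20141/23643 - 5990994 = -141645091283/23643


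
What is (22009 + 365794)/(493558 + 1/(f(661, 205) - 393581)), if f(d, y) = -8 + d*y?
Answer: 4351554324/5538235777 ≈ 0.78573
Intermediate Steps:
(22009 + 365794)/(493558 + 1/(f(661, 205) - 393581)) = (22009 + 365794)/(493558 + 1/((-8 + 661*205) - 393581)) = 387803/(493558 + 1/((-8 + 135505) - 393581)) = 387803/(493558 + 1/(135497 - 393581)) = 387803/(493558 + 1/(-258084)) = 387803/(493558 - 1/258084) = 387803/(127379422871/258084) = 387803*(258084/127379422871) = 4351554324/5538235777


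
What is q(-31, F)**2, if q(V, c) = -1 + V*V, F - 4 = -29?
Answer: 921600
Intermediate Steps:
F = -25 (F = 4 - 29 = -25)
q(V, c) = -1 + V**2
q(-31, F)**2 = (-1 + (-31)**2)**2 = (-1 + 961)**2 = 960**2 = 921600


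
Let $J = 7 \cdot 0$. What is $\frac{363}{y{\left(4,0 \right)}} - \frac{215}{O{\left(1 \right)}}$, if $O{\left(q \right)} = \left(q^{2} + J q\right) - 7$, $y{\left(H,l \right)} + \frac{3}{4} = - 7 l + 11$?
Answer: $\frac{17527}{246} \approx 71.248$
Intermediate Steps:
$y{\left(H,l \right)} = \frac{41}{4} - 7 l$ ($y{\left(H,l \right)} = - \frac{3}{4} - \left(-11 + 7 l\right) = \frac{41}{4} - 7 l$)
$J = 0$
$O{\left(q \right)} = -7 + q^{2}$ ($O{\left(q \right)} = \left(q^{2} + 0 q\right) - 7 = \left(q^{2} + 0\right) - 7 = q^{2} - 7 = -7 + q^{2}$)
$\frac{363}{y{\left(4,0 \right)}} - \frac{215}{O{\left(1 \right)}} = \frac{363}{\frac{41}{4} - 0} - \frac{215}{-7 + 1^{2}} = \frac{363}{\frac{41}{4} + 0} - \frac{215}{-7 + 1} = \frac{363}{\frac{41}{4}} - \frac{215}{-6} = 363 \cdot \frac{4}{41} - - \frac{215}{6} = \frac{1452}{41} + \frac{215}{6} = \frac{17527}{246}$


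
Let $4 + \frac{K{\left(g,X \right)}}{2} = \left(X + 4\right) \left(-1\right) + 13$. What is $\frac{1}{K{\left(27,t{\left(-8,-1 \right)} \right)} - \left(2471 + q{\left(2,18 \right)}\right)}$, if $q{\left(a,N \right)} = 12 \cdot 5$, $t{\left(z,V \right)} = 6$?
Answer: $- \frac{1}{2533} \approx -0.00039479$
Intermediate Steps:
$q{\left(a,N \right)} = 60$
$K{\left(g,X \right)} = 10 - 2 X$ ($K{\left(g,X \right)} = -8 + 2 \left(\left(X + 4\right) \left(-1\right) + 13\right) = -8 + 2 \left(\left(4 + X\right) \left(-1\right) + 13\right) = -8 + 2 \left(\left(-4 - X\right) + 13\right) = -8 + 2 \left(9 - X\right) = -8 - \left(-18 + 2 X\right) = 10 - 2 X$)
$\frac{1}{K{\left(27,t{\left(-8,-1 \right)} \right)} - \left(2471 + q{\left(2,18 \right)}\right)} = \frac{1}{\left(10 - 12\right) - 2531} = \frac{1}{-2 - 2531} = \frac{1}{-2533} = - \frac{1}{2533}$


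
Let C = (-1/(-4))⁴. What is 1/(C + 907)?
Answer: 256/232193 ≈ 0.0011025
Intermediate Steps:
C = 1/256 (C = (-1*(-¼))⁴ = (¼)⁴ = 1/256 ≈ 0.0039063)
1/(C + 907) = 1/(1/256 + 907) = 1/(232193/256) = 256/232193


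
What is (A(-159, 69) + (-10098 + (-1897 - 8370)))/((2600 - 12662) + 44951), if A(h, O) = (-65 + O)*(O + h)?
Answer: -20725/34889 ≈ -0.59403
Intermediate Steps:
(A(-159, 69) + (-10098 + (-1897 - 8370)))/((2600 - 12662) + 44951) = ((69² - 65*69 - 65*(-159) + 69*(-159)) + (-10098 + (-1897 - 8370)))/((2600 - 12662) + 44951) = ((4761 - 4485 + 10335 - 10971) + (-10098 - 10267))/(-10062 + 44951) = (-360 - 20365)/34889 = -20725*1/34889 = -20725/34889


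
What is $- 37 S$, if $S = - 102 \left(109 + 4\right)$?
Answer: $426462$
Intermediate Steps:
$S = -11526$ ($S = \left(-102\right) 113 = -11526$)
$- 37 S = \left(-37\right) \left(-11526\right) = 426462$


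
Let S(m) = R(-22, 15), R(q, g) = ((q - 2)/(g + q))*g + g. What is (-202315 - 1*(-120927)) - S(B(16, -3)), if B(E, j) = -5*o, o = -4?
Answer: -570181/7 ≈ -81454.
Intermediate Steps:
B(E, j) = 20 (B(E, j) = -5*(-4) = 20)
R(q, g) = g + g*(-2 + q)/(g + q) (R(q, g) = ((-2 + q)/(g + q))*g + g = g*(-2 + q)/(g + q) + g = g + g*(-2 + q)/(g + q))
S(m) = 465/7 (S(m) = 15*(-2 + 15 + 2*(-22))/(15 - 22) = 15*(-2 + 15 - 44)/(-7) = 15*(-1/7)*(-31) = 465/7)
(-202315 - 1*(-120927)) - S(B(16, -3)) = (-202315 - 1*(-120927)) - 1*465/7 = (-202315 + 120927) - 465/7 = -81388 - 465/7 = -570181/7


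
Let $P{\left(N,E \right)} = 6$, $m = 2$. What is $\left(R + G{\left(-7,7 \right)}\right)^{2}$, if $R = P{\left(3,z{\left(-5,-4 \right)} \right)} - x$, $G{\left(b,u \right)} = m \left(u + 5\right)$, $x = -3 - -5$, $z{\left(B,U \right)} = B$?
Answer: $784$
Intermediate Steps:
$x = 2$ ($x = -3 + 5 = 2$)
$G{\left(b,u \right)} = 10 + 2 u$ ($G{\left(b,u \right)} = 2 \left(u + 5\right) = 2 \left(5 + u\right) = 10 + 2 u$)
$R = 4$ ($R = 6 - 2 = 4$)
$\left(R + G{\left(-7,7 \right)}\right)^{2} = \left(4 + \left(10 + 2 \cdot 7\right)\right)^{2} = \left(4 + \left(10 + 14\right)\right)^{2} = \left(4 + 24\right)^{2} = 28^{2} = 784$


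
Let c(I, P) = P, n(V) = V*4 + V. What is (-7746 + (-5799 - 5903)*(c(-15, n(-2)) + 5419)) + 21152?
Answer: -63282712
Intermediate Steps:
n(V) = 5*V (n(V) = 4*V + V = 5*V)
(-7746 + (-5799 - 5903)*(c(-15, n(-2)) + 5419)) + 21152 = (-7746 + (-5799 - 5903)*(5*(-2) + 5419)) + 21152 = (-7746 - 11702*(-10 + 5419)) + 21152 = (-7746 - 11702*5409) + 21152 = (-7746 - 63296118) + 21152 = -63303864 + 21152 = -63282712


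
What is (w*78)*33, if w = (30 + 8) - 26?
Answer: 30888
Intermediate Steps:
w = 12 (w = 38 - 26 = 12)
(w*78)*33 = (12*78)*33 = 936*33 = 30888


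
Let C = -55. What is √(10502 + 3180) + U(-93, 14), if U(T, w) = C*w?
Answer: -770 + √13682 ≈ -653.03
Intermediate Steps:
U(T, w) = -55*w
√(10502 + 3180) + U(-93, 14) = √(10502 + 3180) - 55*14 = √13682 - 770 = -770 + √13682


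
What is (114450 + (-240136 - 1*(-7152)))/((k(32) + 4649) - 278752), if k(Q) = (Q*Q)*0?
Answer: 118534/274103 ≈ 0.43244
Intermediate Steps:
k(Q) = 0 (k(Q) = Q²*0 = 0)
(114450 + (-240136 - 1*(-7152)))/((k(32) + 4649) - 278752) = (114450 + (-240136 - 1*(-7152)))/((0 + 4649) - 278752) = (114450 + (-240136 + 7152))/(4649 - 278752) = (114450 - 232984)/(-274103) = -118534*(-1/274103) = 118534/274103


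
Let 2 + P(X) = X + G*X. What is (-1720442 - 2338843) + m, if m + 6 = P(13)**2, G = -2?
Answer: -4059066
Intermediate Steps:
P(X) = -2 - X (P(X) = -2 + (X - 2*X) = -2 - X)
m = 219 (m = -6 + (-2 - 1*13)**2 = -6 + (-2 - 13)**2 = -6 + (-15)**2 = -6 + 225 = 219)
(-1720442 - 2338843) + m = (-1720442 - 2338843) + 219 = -4059285 + 219 = -4059066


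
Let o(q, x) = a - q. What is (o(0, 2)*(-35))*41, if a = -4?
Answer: 5740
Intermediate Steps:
o(q, x) = -4 - q
(o(0, 2)*(-35))*41 = ((-4 - 1*0)*(-35))*41 = ((-4 + 0)*(-35))*41 = -4*(-35)*41 = 140*41 = 5740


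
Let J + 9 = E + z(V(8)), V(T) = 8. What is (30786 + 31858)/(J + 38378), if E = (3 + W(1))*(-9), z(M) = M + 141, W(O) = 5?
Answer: 31322/19223 ≈ 1.6294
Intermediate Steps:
z(M) = 141 + M
E = -72 (E = (3 + 5)*(-9) = 8*(-9) = -72)
J = 68 (J = -9 + (-72 + (141 + 8)) = -9 + (-72 + 149) = -9 + 77 = 68)
(30786 + 31858)/(J + 38378) = (30786 + 31858)/(68 + 38378) = 62644/38446 = 62644*(1/38446) = 31322/19223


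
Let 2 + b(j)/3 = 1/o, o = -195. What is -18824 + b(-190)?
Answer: -1223951/65 ≈ -18830.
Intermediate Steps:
b(j) = -391/65 (b(j) = -6 + 3/(-195) = -6 + 3*(-1/195) = -6 - 1/65 = -391/65)
-18824 + b(-190) = -18824 - 391/65 = -1223951/65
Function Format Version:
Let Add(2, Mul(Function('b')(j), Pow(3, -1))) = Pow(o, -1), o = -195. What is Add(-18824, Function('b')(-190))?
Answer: Rational(-1223951, 65) ≈ -18830.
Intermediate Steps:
Function('b')(j) = Rational(-391, 65) (Function('b')(j) = Add(-6, Mul(3, Pow(-195, -1))) = Add(-6, Mul(3, Rational(-1, 195))) = Add(-6, Rational(-1, 65)) = Rational(-391, 65))
Add(-18824, Function('b')(-190)) = Add(-18824, Rational(-391, 65)) = Rational(-1223951, 65)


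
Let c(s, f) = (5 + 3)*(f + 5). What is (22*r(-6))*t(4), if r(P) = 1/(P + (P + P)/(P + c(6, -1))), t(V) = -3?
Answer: 143/14 ≈ 10.214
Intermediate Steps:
c(s, f) = 40 + 8*f (c(s, f) = 8*(5 + f) = 40 + 8*f)
r(P) = 1/(P + 2*P/(32 + P)) (r(P) = 1/(P + (P + P)/(P + (40 + 8*(-1)))) = 1/(P + (2*P)/(P + (40 - 8))) = 1/(P + (2*P)/(P + 32)) = 1/(P + (2*P)/(32 + P)) = 1/(P + 2*P/(32 + P)))
(22*r(-6))*t(4) = (22*((32 - 6)/((-6)*(34 - 6))))*(-3) = (22*(-1/6*26/28))*(-3) = (22*(-1/6*1/28*26))*(-3) = (22*(-13/84))*(-3) = -143/42*(-3) = 143/14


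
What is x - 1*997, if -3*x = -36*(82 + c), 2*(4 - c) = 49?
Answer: -259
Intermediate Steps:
c = -41/2 (c = 4 - ½*49 = 4 - 49/2 = -41/2 ≈ -20.500)
x = 738 (x = -(-12)*(82 - 41/2) = -(-12)*123/2 = -⅓*(-2214) = 738)
x - 1*997 = 738 - 1*997 = 738 - 997 = -259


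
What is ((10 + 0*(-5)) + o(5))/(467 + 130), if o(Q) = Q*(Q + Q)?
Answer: 20/199 ≈ 0.10050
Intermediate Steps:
o(Q) = 2*Q² (o(Q) = Q*(2*Q) = 2*Q²)
((10 + 0*(-5)) + o(5))/(467 + 130) = ((10 + 0*(-5)) + 2*5²)/(467 + 130) = ((10 + 0) + 2*25)/597 = (10 + 50)*(1/597) = 60*(1/597) = 20/199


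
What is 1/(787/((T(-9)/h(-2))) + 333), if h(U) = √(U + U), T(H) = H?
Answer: 26973/11459485 + 14166*I/11459485 ≈ 0.0023538 + 0.0012362*I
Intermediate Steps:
h(U) = √2*√U (h(U) = √(2*U) = √2*√U)
1/(787/((T(-9)/h(-2))) + 333) = 1/(787/((-9*(-I/2))) + 333) = 1/(787/((-(-9)*I/2)) + 333) = 1/(787/((9*I/2)) + 333) = 1/(787*(-2*I/9) + 333) = 1/(-1574*I/9 + 333) = 1/(333 - 1574*I/9) = 81*(333 + 1574*I/9)/11459485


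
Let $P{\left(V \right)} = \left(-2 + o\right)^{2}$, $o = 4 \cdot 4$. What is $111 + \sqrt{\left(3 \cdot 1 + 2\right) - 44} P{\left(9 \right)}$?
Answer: $111 + 196 i \sqrt{39} \approx 111.0 + 1224.0 i$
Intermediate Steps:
$o = 16$
$P{\left(V \right)} = 196$ ($P{\left(V \right)} = \left(-2 + 16\right)^{2} = 14^{2} = 196$)
$111 + \sqrt{\left(3 \cdot 1 + 2\right) - 44} P{\left(9 \right)} = 111 + \sqrt{\left(3 \cdot 1 + 2\right) - 44} \cdot 196 = 111 + \sqrt{\left(3 + 2\right) - 44} \cdot 196 = 111 + \sqrt{5 - 44} \cdot 196 = 111 + \sqrt{-39} \cdot 196 = 111 + i \sqrt{39} \cdot 196 = 111 + 196 i \sqrt{39}$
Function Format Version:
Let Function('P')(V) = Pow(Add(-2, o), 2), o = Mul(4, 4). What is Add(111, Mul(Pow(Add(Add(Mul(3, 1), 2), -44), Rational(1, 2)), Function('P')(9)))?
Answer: Add(111, Mul(196, I, Pow(39, Rational(1, 2)))) ≈ Add(111.00, Mul(1224.0, I))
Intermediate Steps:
o = 16
Function('P')(V) = 196 (Function('P')(V) = Pow(Add(-2, 16), 2) = Pow(14, 2) = 196)
Add(111, Mul(Pow(Add(Add(Mul(3, 1), 2), -44), Rational(1, 2)), Function('P')(9))) = Add(111, Mul(Pow(Add(Add(Mul(3, 1), 2), -44), Rational(1, 2)), 196)) = Add(111, Mul(Pow(Add(Add(3, 2), -44), Rational(1, 2)), 196)) = Add(111, Mul(Pow(Add(5, -44), Rational(1, 2)), 196)) = Add(111, Mul(Pow(-39, Rational(1, 2)), 196)) = Add(111, Mul(Mul(I, Pow(39, Rational(1, 2))), 196)) = Add(111, Mul(196, I, Pow(39, Rational(1, 2))))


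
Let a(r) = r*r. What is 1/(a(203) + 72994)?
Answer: 1/114203 ≈ 8.7563e-6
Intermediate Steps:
a(r) = r²
1/(a(203) + 72994) = 1/(203² + 72994) = 1/(41209 + 72994) = 1/114203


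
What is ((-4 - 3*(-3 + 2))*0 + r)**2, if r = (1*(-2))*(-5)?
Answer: 100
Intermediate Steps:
r = 10 (r = -2*(-5) = 10)
((-4 - 3*(-3 + 2))*0 + r)**2 = ((-4 - 3*(-3 + 2))*0 + 10)**2 = ((-4 - 3*(-1))*0 + 10)**2 = ((-4 + 3)*0 + 10)**2 = (-1*0 + 10)**2 = (0 + 10)**2 = 10**2 = 100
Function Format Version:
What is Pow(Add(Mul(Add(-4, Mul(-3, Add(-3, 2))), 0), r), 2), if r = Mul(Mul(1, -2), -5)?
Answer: 100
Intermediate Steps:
r = 10 (r = Mul(-2, -5) = 10)
Pow(Add(Mul(Add(-4, Mul(-3, Add(-3, 2))), 0), r), 2) = Pow(Add(Mul(Add(-4, Mul(-3, Add(-3, 2))), 0), 10), 2) = Pow(Add(Mul(Add(-4, Mul(-3, -1)), 0), 10), 2) = Pow(Add(Mul(Add(-4, 3), 0), 10), 2) = Pow(Add(Mul(-1, 0), 10), 2) = Pow(Add(0, 10), 2) = Pow(10, 2) = 100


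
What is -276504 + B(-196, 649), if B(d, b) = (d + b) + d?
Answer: -276247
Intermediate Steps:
B(d, b) = b + 2*d (B(d, b) = (b + d) + d = b + 2*d)
-276504 + B(-196, 649) = -276504 + (649 + 2*(-196)) = -276504 + (649 - 392) = -276504 + 257 = -276247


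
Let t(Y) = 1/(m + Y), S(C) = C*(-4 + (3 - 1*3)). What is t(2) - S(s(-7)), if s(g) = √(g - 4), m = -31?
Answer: -1/29 + 4*I*√11 ≈ -0.034483 + 13.266*I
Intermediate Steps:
s(g) = √(-4 + g)
S(C) = -4*C (S(C) = C*(-4 + (3 - 3)) = C*(-4 + 0) = C*(-4) = -4*C)
t(Y) = 1/(-31 + Y)
t(2) - S(s(-7)) = 1/(-31 + 2) - (-4)*√(-4 - 7) = 1/(-29) - (-4)*√(-11) = -1/29 - (-4)*I*√11 = -1/29 + 4*I*√11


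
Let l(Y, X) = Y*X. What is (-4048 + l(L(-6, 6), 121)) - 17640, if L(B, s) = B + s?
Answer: -21688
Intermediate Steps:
l(Y, X) = X*Y
(-4048 + l(L(-6, 6), 121)) - 17640 = (-4048 + 121*(-6 + 6)) - 17640 = (-4048 + 121*0) - 17640 = (-4048 + 0) - 17640 = -4048 - 17640 = -21688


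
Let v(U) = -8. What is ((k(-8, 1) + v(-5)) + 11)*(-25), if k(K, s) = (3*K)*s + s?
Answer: 500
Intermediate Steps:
k(K, s) = s + 3*K*s (k(K, s) = 3*K*s + s = s + 3*K*s)
((k(-8, 1) + v(-5)) + 11)*(-25) = ((1*(1 + 3*(-8)) - 8) + 11)*(-25) = ((1*(1 - 24) - 8) + 11)*(-25) = ((1*(-23) - 8) + 11)*(-25) = ((-23 - 8) + 11)*(-25) = (-31 + 11)*(-25) = -20*(-25) = 500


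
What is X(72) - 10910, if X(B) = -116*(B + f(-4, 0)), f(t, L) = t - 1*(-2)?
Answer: -19030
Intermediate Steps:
f(t, L) = 2 + t (f(t, L) = t + 2 = 2 + t)
X(B) = 232 - 116*B (X(B) = -116*(B + (2 - 4)) = -116*(B - 2) = -116*(-2 + B) = 232 - 116*B)
X(72) - 10910 = (232 - 116*72) - 10910 = (232 - 8352) - 10910 = -8120 - 10910 = -19030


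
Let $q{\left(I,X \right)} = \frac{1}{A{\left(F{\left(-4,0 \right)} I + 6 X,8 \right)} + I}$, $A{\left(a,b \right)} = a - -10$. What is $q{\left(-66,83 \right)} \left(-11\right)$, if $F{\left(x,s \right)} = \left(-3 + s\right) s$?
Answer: $- \frac{11}{442} \approx -0.024887$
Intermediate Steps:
$F{\left(x,s \right)} = s \left(-3 + s\right)$
$A{\left(a,b \right)} = 10 + a$ ($A{\left(a,b \right)} = a + 10 = 10 + a$)
$q{\left(I,X \right)} = \frac{1}{10 + I + 6 X}$ ($q{\left(I,X \right)} = \frac{1}{\left(10 + \left(0 \left(-3 + 0\right) I + 6 X\right)\right) + I} = \frac{1}{\left(10 + \left(0 \left(-3\right) I + 6 X\right)\right) + I} = \frac{1}{\left(10 + \left(0 I + 6 X\right)\right) + I} = \frac{1}{\left(10 + \left(0 + 6 X\right)\right) + I} = \frac{1}{\left(10 + 6 X\right) + I} = \frac{1}{10 + I + 6 X}$)
$q{\left(-66,83 \right)} \left(-11\right) = \frac{1}{10 - 66 + 6 \cdot 83} \left(-11\right) = \frac{1}{10 - 66 + 498} \left(-11\right) = \frac{1}{442} \left(-11\right) = - \frac{11}{442}$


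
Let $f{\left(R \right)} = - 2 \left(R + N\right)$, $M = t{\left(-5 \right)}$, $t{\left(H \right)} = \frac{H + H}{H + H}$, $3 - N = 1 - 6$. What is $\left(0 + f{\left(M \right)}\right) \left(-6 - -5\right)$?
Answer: $18$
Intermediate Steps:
$N = 8$ ($N = 3 - \left(1 - 6\right) = 3 - -5 = 3 + 5 = 8$)
$t{\left(H \right)} = 1$ ($t{\left(H \right)} = \frac{2 H}{2 H} = 2 H \frac{1}{2 H} = 1$)
$M = 1$
$f{\left(R \right)} = -16 - 2 R$ ($f{\left(R \right)} = - 2 \left(R + 8\right) = - 2 \left(8 + R\right) = -16 - 2 R$)
$\left(0 + f{\left(M \right)}\right) \left(-6 - -5\right) = \left(0 - 18\right) \left(-6 - -5\right) = \left(0 - 18\right) \left(-6 + 5\right) = \left(0 - 18\right) \left(-1\right) = \left(-18\right) \left(-1\right) = 18$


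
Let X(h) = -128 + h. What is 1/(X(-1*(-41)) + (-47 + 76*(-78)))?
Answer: -1/6062 ≈ -0.00016496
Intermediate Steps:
1/(X(-1*(-41)) + (-47 + 76*(-78))) = 1/((-128 - 1*(-41)) + (-47 + 76*(-78))) = 1/((-128 + 41) + (-47 - 5928)) = 1/(-87 - 5975) = 1/(-6062) = -1/6062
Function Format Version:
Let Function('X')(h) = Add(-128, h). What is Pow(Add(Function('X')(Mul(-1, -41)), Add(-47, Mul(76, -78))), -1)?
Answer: Rational(-1, 6062) ≈ -0.00016496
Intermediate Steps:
Pow(Add(Function('X')(Mul(-1, -41)), Add(-47, Mul(76, -78))), -1) = Pow(Add(Add(-128, Mul(-1, -41)), Add(-47, Mul(76, -78))), -1) = Pow(Add(Add(-128, 41), Add(-47, -5928)), -1) = Pow(Add(-87, -5975), -1) = Pow(-6062, -1) = Rational(-1, 6062)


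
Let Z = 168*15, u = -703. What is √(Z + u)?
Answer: √1817 ≈ 42.626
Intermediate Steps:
Z = 2520
√(Z + u) = √(2520 - 703) = √1817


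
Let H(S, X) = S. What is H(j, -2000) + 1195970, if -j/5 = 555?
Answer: 1193195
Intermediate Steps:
j = -2775 (j = -5*555 = -2775)
H(j, -2000) + 1195970 = -2775 + 1195970 = 1193195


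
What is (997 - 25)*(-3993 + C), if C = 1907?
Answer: -2027592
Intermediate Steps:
(997 - 25)*(-3993 + C) = (997 - 25)*(-3993 + 1907) = 972*(-2086) = -2027592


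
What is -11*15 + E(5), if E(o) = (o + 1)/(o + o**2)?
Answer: -824/5 ≈ -164.80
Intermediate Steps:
E(o) = (1 + o)/(o + o**2)
-11*15 + E(5) = -11*15 + 1/5 = -165 + 1/5 = -824/5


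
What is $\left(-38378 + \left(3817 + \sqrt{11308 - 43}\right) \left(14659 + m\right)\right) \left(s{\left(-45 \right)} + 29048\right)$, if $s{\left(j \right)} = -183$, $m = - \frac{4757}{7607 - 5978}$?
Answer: $\frac{2628661027959440}{1629} + \frac{689144774210 \sqrt{11265}}{1629} \approx 1.6586 \cdot 10^{12}$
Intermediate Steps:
$m = - \frac{4757}{1629} \approx -2.9202$
$\left(-38378 + \left(3817 + \sqrt{11308 - 43}\right) \left(14659 + m\right)\right) \left(s{\left(-45 \right)} + 29048\right) = \left(-38378 + \left(3817 + \sqrt{11308 - 43}\right) \left(14659 - \frac{4757}{1629}\right)\right) \left(-183 + 29048\right) = \left(-38378 + \left(3817 + \sqrt{11265}\right) \frac{23874754}{1629}\right) 28865 = \left(-38378 + \left(\frac{91129936018}{1629} + \frac{23874754 \sqrt{11265}}{1629}\right)\right) 28865 = \left(\frac{91067418256}{1629} + \frac{23874754 \sqrt{11265}}{1629}\right) 28865 = \frac{2628661027959440}{1629} + \frac{689144774210 \sqrt{11265}}{1629}$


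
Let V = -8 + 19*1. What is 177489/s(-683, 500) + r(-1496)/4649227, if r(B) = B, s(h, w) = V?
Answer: 75016966777/4649227 ≈ 16135.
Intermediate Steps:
V = 11 (V = -8 + 19 = 11)
s(h, w) = 11
177489/s(-683, 500) + r(-1496)/4649227 = 177489/11 - 1496/4649227 = 177489*(1/11) - 1496*1/4649227 = 177489/11 - 136/422657 = 75016966777/4649227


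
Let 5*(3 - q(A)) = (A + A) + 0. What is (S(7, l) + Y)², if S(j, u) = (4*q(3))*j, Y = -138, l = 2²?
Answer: 191844/25 ≈ 7673.8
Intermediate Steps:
l = 4
q(A) = 3 - 2*A/5 (q(A) = 3 - ((A + A) + 0)/5 = 3 - (2*A + 0)/5 = 3 - 2*A/5)
S(j, u) = 36*j/5 (S(j, u) = (4*(3 - ⅖*3))*j = (4*(3 - 6/5))*j = (4*(9/5))*j = 36*j/5)
(S(7, l) + Y)² = ((36/5)*7 - 138)² = (252/5 - 138)² = (-438/5)² = 191844/25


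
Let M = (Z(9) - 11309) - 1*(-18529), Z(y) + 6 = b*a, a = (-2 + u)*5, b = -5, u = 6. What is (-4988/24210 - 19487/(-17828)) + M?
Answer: 1535449112263/215807940 ≈ 7114.9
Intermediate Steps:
a = 20 (a = (-2 + 6)*5 = 4*5 = 20)
Z(y) = -106 (Z(y) = -6 - 5*20 = -6 - 100 = -106)
M = 7114 (M = (-106 - 11309) - 1*(-18529) = -11415 + 18529 = 7114)
(-4988/24210 - 19487/(-17828)) + M = (-4988/24210 - 19487/(-17828)) + 7114 = (-4988*1/24210 - 19487*(-1/17828)) + 7114 = (-2494/12105 + 19487/17828) + 7114 = 191427103/215807940 + 7114 = 1535449112263/215807940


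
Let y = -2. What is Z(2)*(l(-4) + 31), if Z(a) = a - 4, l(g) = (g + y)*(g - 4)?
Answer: -158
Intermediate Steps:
l(g) = (-4 + g)*(-2 + g) (l(g) = (g - 2)*(g - 4) = (-2 + g)*(-4 + g) = (-4 + g)*(-2 + g))
Z(a) = -4 + a
Z(2)*(l(-4) + 31) = (-4 + 2)*((8 + (-4)² - 6*(-4)) + 31) = -2*((8 + 16 + 24) + 31) = -2*(48 + 31) = -2*79 = -158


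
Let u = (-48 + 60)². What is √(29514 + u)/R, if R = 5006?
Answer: √29658/5006 ≈ 0.034402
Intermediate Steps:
u = 144 (u = 12² = 144)
√(29514 + u)/R = √(29514 + 144)/5006 = √29658*(1/5006) = √29658/5006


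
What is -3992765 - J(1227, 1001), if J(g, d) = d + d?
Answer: -3994767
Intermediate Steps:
J(g, d) = 2*d
-3992765 - J(1227, 1001) = -3992765 - 2*1001 = -3992765 - 1*2002 = -3992765 - 2002 = -3994767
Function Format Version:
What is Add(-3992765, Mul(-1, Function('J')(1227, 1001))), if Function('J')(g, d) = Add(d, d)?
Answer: -3994767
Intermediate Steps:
Function('J')(g, d) = Mul(2, d)
Add(-3992765, Mul(-1, Function('J')(1227, 1001))) = Add(-3992765, Mul(-1, Mul(2, 1001))) = Add(-3992765, Mul(-1, 2002)) = Add(-3992765, -2002) = -3994767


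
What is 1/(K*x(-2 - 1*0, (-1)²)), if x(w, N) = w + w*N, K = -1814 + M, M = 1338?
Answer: 1/1904 ≈ 0.00052521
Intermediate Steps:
K = -476 (K = -1814 + 1338 = -476)
x(w, N) = w + N*w
1/(K*x(-2 - 1*0, (-1)²)) = 1/(-476*(-2 - 1*0)*(1 + (-1)²)) = 1/(-476*(-2 + 0)*(1 + 1)) = 1/(-(-952)*2) = 1/(-476*(-4)) = 1/1904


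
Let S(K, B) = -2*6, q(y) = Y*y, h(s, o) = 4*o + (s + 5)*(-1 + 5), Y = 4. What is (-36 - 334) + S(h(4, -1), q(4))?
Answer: -382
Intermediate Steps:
h(s, o) = 20 + 4*o + 4*s (h(s, o) = 4*o + (5 + s)*4 = 4*o + (20 + 4*s) = 20 + 4*o + 4*s)
q(y) = 4*y
S(K, B) = -12
(-36 - 334) + S(h(4, -1), q(4)) = (-36 - 334) - 12 = -370 - 12 = -382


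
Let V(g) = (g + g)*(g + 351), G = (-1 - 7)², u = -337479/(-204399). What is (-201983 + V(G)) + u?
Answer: -10142370286/68133 ≈ -1.4886e+5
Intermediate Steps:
u = 112493/68133 (u = -337479*(-1/204399) = 112493/68133 ≈ 1.6511)
G = 64 (G = (-8)² = 64)
V(g) = 2*g*(351 + g) (V(g) = (2*g)*(351 + g) = 2*g*(351 + g))
(-201983 + V(G)) + u = (-201983 + 2*64*(351 + 64)) + 112493/68133 = (-201983 + 2*64*415) + 112493/68133 = (-201983 + 53120) + 112493/68133 = -148863 + 112493/68133 = -10142370286/68133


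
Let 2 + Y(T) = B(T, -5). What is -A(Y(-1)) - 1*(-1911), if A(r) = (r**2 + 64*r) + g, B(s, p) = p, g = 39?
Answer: 2271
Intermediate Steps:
Y(T) = -7 (Y(T) = -2 - 5 = -7)
A(r) = 39 + r**2 + 64*r (A(r) = (r**2 + 64*r) + 39 = 39 + r**2 + 64*r)
-A(Y(-1)) - 1*(-1911) = -(39 + (-7)**2 + 64*(-7)) - 1*(-1911) = -(39 + 49 - 448) + 1911 = -1*(-360) + 1911 = 360 + 1911 = 2271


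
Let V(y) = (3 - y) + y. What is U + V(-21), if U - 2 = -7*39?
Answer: -268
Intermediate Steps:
V(y) = 3
U = -271 (U = 2 - 7*39 = 2 - 273 = -271)
U + V(-21) = -271 + 3 = -268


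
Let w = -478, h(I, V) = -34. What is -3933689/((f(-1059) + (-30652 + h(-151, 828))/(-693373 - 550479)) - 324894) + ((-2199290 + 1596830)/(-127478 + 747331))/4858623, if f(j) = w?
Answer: 16707137505513385389686/1381917691567361588211 ≈ 12.090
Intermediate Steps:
f(j) = -478
-3933689/((f(-1059) + (-30652 + h(-151, 828))/(-693373 - 550479)) - 324894) + ((-2199290 + 1596830)/(-127478 + 747331))/4858623 = -3933689/((-478 + (-30652 - 34)/(-693373 - 550479)) - 324894) + ((-2199290 + 1596830)/(-127478 + 747331))/4858623 = -3933689/((-478 - 30686/(-1243852)) - 324894) - 602460/619853*(1/4858623) = -3933689/((-478 - 30686*(-1/1243852)) - 324894) - 602460*1/619853*(1/4858623) = -3933689/((-478 + 15343/621926) - 324894) - 602460/619853*1/4858623 = -3933689/(-297265285/621926 - 324894) - 66940/334625782491 = -3933689/(-202357291129/621926) - 66940/334625782491 = -3933689*(-621926/202357291129) - 66940/334625782491 = 2446463465014/202357291129 - 66940/334625782491 = 16707137505513385389686/1381917691567361588211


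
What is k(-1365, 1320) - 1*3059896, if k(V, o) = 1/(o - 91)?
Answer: -3760612183/1229 ≈ -3.0599e+6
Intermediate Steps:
k(V, o) = 1/(-91 + o)
k(-1365, 1320) - 1*3059896 = 1/(-91 + 1320) - 1*3059896 = 1/1229 - 3059896 = -3760612183/1229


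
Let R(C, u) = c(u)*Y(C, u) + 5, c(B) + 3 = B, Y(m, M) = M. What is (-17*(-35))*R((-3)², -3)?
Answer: 13685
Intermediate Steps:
c(B) = -3 + B
R(C, u) = 5 + u*(-3 + u) (R(C, u) = (-3 + u)*u + 5 = u*(-3 + u) + 5 = 5 + u*(-3 + u))
(-17*(-35))*R((-3)², -3) = (-17*(-35))*(5 - 3*(-3 - 3)) = 595*(5 - 3*(-6)) = 595*(5 + 18) = 595*23 = 13685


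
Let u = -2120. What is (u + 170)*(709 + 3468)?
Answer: -8145150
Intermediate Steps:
(u + 170)*(709 + 3468) = (-2120 + 170)*(709 + 3468) = -1950*4177 = -8145150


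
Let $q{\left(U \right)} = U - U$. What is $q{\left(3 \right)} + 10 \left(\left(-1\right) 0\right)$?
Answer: $0$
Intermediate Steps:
$q{\left(U \right)} = 0$
$q{\left(3 \right)} + 10 \left(\left(-1\right) 0\right) = 0 + 10 \left(\left(-1\right) 0\right) = 0 + 10 \cdot 0 = 0 + 0 = 0$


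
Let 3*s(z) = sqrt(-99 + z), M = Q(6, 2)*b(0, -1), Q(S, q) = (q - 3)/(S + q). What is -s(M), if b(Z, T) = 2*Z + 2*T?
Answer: -I*sqrt(395)/6 ≈ -3.3124*I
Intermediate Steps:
Q(S, q) = (-3 + q)/(S + q)
b(Z, T) = 2*T + 2*Z
M = 1/4 (M = ((-3 + 2)/(6 + 2))*(2*(-1) + 2*0) = (-1/8)*(-2 + 0) = ((1/8)*(-1))*(-2) = -1/8*(-2) = 1/4 ≈ 0.25000)
s(z) = sqrt(-99 + z)/3
-s(M) = -sqrt(-99 + 1/4)/3 = -sqrt(-395/4)/3 = -I*sqrt(395)/2/3 = -I*sqrt(395)/6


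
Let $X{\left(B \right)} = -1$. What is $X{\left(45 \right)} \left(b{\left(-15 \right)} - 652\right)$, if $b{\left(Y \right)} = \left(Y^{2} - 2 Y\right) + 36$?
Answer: $361$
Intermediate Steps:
$b{\left(Y \right)} = 36 + Y^{2} - 2 Y$
$X{\left(45 \right)} \left(b{\left(-15 \right)} - 652\right) = - (\left(36 + \left(-15\right)^{2} - -30\right) - 652) = - (\left(36 + 225 + 30\right) - 652) = - (291 - 652) = \left(-1\right) \left(-361\right) = 361$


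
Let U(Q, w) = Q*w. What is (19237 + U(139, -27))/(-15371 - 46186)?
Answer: -15484/61557 ≈ -0.25154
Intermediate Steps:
(19237 + U(139, -27))/(-15371 - 46186) = (19237 + 139*(-27))/(-15371 - 46186) = (19237 - 3753)/(-61557) = 15484*(-1/61557) = -15484/61557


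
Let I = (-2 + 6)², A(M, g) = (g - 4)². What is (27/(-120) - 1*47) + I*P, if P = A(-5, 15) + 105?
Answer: 142751/40 ≈ 3568.8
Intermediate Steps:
A(M, g) = (-4 + g)²
I = 16 (I = 4² = 16)
P = 226 (P = (-4 + 15)² + 105 = 11² + 105 = 121 + 105 = 226)
(27/(-120) - 1*47) + I*P = (27/(-120) - 1*47) + 16*226 = (27*(-1/120) - 47) + 3616 = (-9/40 - 47) + 3616 = -1889/40 + 3616 = 142751/40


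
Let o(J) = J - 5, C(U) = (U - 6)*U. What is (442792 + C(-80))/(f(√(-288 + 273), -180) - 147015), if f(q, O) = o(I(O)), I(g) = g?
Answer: -56209/18400 ≈ -3.0548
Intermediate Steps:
C(U) = U*(-6 + U) (C(U) = (-6 + U)*U = U*(-6 + U))
o(J) = -5 + J
f(q, O) = -5 + O
(442792 + C(-80))/(f(√(-288 + 273), -180) - 147015) = (442792 - 80*(-6 - 80))/((-5 - 180) - 147015) = (442792 - 80*(-86))/(-185 - 147015) = (442792 + 6880)/(-147200) = 449672*(-1/147200) = -56209/18400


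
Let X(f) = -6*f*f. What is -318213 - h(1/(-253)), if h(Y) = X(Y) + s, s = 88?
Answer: -20374128703/64009 ≈ -3.1830e+5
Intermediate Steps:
X(f) = -6*f²
h(Y) = 88 - 6*Y² (h(Y) = -6*Y² + 88 = 88 - 6*Y²)
-318213 - h(1/(-253)) = -318213 - (88 - 6*(1/(-253))²) = -318213 - (88 - 6*(-1/253)²) = -318213 - (88 - 6*1/64009) = -318213 - (88 - 6/64009) = -318213 - 1*5632786/64009 = -318213 - 5632786/64009 = -20374128703/64009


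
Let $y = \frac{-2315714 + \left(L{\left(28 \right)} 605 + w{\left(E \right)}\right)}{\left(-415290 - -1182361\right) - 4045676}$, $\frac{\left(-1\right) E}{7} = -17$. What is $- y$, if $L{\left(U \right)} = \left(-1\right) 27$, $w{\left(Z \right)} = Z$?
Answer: $- \frac{466386}{655721} \approx -0.71126$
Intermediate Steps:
$E = 119$ ($E = \left(-7\right) \left(-17\right) = 119$)
$L{\left(U \right)} = -27$
$y = \frac{466386}{655721}$ ($y = \frac{-2315714 + \left(\left(-27\right) 605 + 119\right)}{\left(-415290 - -1182361\right) - 4045676} = \frac{-2315714 + \left(-16335 + 119\right)}{\left(-415290 + 1182361\right) - 4045676} = \frac{-2315714 - 16216}{767071 - 4045676} = - \frac{2331930}{-3278605} = \left(-2331930\right) \left(- \frac{1}{3278605}\right) = \frac{466386}{655721} \approx 0.71126$)
$- y = \left(-1\right) \frac{466386}{655721} = - \frac{466386}{655721}$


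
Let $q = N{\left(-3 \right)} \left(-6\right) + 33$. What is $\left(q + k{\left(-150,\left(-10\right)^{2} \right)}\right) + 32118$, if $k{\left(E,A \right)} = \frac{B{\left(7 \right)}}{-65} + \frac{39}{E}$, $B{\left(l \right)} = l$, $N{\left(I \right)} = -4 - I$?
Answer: $\frac{20901811}{650} \approx 32157.0$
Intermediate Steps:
$k{\left(E,A \right)} = - \frac{7}{65} + \frac{39}{E}$ ($k{\left(E,A \right)} = \frac{7}{-65} + \frac{39}{E} = 7 \left(- \frac{1}{65}\right) + \frac{39}{E} = - \frac{7}{65} + \frac{39}{E}$)
$q = 39$ ($q = \left(-4 - -3\right) \left(-6\right) + 33 = \left(-4 + 3\right) \left(-6\right) + 33 = \left(-1\right) \left(-6\right) + 33 = 6 + 33 = 39$)
$\left(q + k{\left(-150,\left(-10\right)^{2} \right)}\right) + 32118 = \left(39 + \left(- \frac{7}{65} + \frac{39}{-150}\right)\right) + 32118 = \left(39 + \left(- \frac{7}{65} + 39 \left(- \frac{1}{150}\right)\right)\right) + 32118 = \left(39 - \frac{239}{650}\right) + 32118 = \frac{25111}{650} + 32118 = \frac{20901811}{650}$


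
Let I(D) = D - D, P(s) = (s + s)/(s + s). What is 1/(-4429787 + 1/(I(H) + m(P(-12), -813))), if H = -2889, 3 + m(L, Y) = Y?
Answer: -816/3614706193 ≈ -2.2574e-7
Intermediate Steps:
P(s) = 1 (P(s) = (2*s)/((2*s)) = (2*s)*(1/(2*s)) = 1)
m(L, Y) = -3 + Y
I(D) = 0
1/(-4429787 + 1/(I(H) + m(P(-12), -813))) = 1/(-4429787 + 1/(0 + (-3 - 813))) = 1/(-4429787 + 1/(0 - 816)) = 1/(-4429787 + 1/(-816)) = 1/(-4429787 - 1/816) = 1/(-3614706193/816) = -816/3614706193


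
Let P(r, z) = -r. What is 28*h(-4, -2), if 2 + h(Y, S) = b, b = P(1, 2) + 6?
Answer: 84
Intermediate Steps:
b = 5 (b = -1*1 + 6 = -1 + 6 = 5)
h(Y, S) = 3 (h(Y, S) = -2 + 5 = 3)
28*h(-4, -2) = 28*3 = 84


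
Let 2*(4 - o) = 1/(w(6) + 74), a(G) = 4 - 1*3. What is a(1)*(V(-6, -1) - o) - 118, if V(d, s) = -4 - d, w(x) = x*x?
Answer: -26399/220 ≈ -120.00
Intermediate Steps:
w(x) = x²
a(G) = 1 (a(G) = 4 - 3 = 1)
o = 879/220 (o = 4 - 1/(2*(6² + 74)) = 4 - 1/(2*(36 + 74)) = 4 - ½/110 = 4 - ½*1/110 = 4 - 1/220 = 879/220 ≈ 3.9955)
a(1)*(V(-6, -1) - o) - 118 = 1*((-4 - 1*(-6)) - 1*879/220) - 118 = 1*((-4 + 6) - 879/220) - 118 = 1*(2 - 879/220) - 118 = 1*(-439/220) - 118 = -439/220 - 118 = -26399/220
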